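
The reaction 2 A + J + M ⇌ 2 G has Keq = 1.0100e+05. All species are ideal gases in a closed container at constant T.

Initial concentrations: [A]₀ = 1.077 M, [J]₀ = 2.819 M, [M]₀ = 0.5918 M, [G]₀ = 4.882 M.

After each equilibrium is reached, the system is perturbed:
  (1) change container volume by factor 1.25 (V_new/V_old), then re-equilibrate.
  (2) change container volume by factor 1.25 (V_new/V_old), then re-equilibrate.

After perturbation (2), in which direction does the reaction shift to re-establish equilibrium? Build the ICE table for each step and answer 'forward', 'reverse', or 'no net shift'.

Direction: reverse

Q₀ = 12.32 vs Keq = 1.0100e+05 ⇒ Q<K, forward
Step 1:
                   A          J          M          G
  Initial      1.077      2.819     0.5918      4.882
  Change      -1.032    -0.5162    -0.5162      1.032
  Equil       0.0446      2.303     0.0756      5.914
  solve Keq expr → x = 0.5162; check Q = 1.0100e+05
Then change container volume by factor 1.25 (V_new/V_old).
Step 2:
                   A          J          M          G
  Initial    0.03568      1.842    0.06048      4.732
  Change    0.007488   0.003744   0.003744  -0.007488
  Equil      0.04317      1.846    0.06423      4.724
  solve Keq expr → x = -0.003744; check Q = 1.0100e+05
Then change container volume by factor 1.25 (V_new/V_old).
Step 3:
                   A          J          M          G
  Initial    0.03454      1.477    0.05138      3.779
  Change     0.00709   0.003545   0.003545   -0.00709
  Equil      0.04163       1.48    0.05492      3.772
  solve Keq expr → x = -0.003545; check Q = 1.0100e+05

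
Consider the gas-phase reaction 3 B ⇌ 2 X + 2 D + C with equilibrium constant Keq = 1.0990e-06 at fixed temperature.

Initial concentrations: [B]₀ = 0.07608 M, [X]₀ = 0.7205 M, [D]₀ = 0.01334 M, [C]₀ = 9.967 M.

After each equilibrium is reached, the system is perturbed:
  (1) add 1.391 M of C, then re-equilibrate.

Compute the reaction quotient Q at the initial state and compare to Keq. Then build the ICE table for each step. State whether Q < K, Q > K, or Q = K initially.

Q₀ = 2.091 vs Keq = 1.0990e-06 ⇒ Q>K, reverse
Step 1:
                   B          X          D          C
  I          0.07608     0.7205    0.01334      9.967
  C          0.01999   -0.01333   -0.01333  -0.006663
  E          0.09607     0.7072 1.3987e-05       9.96
  solve Keq expr → x = -0.006663; check Q = 1.0990e-06
Then add 1.391 M of C.
Step 2:
                   B          X          D          C
  I          0.09607     0.7072 1.3987e-05      11.35
  C       1.3270e-06 -8.8467e-07 -8.8467e-07 -4.4233e-07
  E          0.09607     0.7072 1.3102e-05      11.35
  solve Keq expr → x = -4.4233e-07; check Q = 1.0990e-06

Q₀ = 2.091; Q > K (proceeds reverse)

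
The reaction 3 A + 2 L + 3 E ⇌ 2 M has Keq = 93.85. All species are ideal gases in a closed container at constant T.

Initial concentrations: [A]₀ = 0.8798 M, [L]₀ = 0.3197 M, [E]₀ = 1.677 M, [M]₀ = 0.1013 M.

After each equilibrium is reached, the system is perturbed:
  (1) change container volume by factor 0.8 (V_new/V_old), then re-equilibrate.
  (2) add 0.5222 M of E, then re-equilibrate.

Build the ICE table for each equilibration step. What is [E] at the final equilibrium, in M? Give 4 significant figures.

Q₀ = 0.03126 vs Keq = 93.85 ⇒ Q<K, forward
Step 1:
                   A          L          E          M
  init        0.8798     0.3197      1.677     0.1013
  Δ          -0.3765     -0.251    -0.3765      0.251
  eq          0.5033    0.06868        1.3     0.3523
  solve Keq expr → x = 0.1255; check Q = 93.85
Then change container volume by factor 0.8 (V_new/V_old).
Step 2:
                   A          L          E          M
  init        0.6291    0.08585      1.626     0.4404
  Δ         -0.04619   -0.03079   -0.04619    0.03079
  eq          0.5829    0.05506      1.579     0.4712
  solve Keq expr → x = 0.0154; check Q = 93.85
Then add 0.5222 M of E.
Step 3:
                   A          L          E          M
  init        0.5829    0.05506      2.102     0.4712
  Δ         -0.02268   -0.01512   -0.02268    0.01512
  eq          0.5602    0.03994      2.079     0.4863
  solve Keq expr → x = 0.007561; check Q = 93.85

[E]_eq = 2.079 M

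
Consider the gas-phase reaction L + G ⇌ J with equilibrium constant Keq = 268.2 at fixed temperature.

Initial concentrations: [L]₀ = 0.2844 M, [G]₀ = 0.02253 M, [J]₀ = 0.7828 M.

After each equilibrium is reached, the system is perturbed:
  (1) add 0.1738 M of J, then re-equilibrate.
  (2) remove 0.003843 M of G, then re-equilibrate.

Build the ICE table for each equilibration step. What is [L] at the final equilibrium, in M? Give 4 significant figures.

[L]_eq = 0.2786 M

Q₀ = 122.2 vs Keq = 268.2 ⇒ Q<K, forward
Step 1:
                  L         G         J
  I          0.2844   0.02253    0.7828
  C        -0.01167  -0.01167   0.01167
  E          0.2727   0.01086    0.7945
  solve Keq expr → x = 0.01167; check Q = 268.2
Then add 0.1738 M of J.
Step 2:
                  L         G         J
  I          0.2727   0.01086    0.9683
  C        0.002238  0.002238 -0.002238
  E           0.275    0.0131     0.966
  solve Keq expr → x = -0.002238; check Q = 268.2
Then remove 0.003843 M of G.
Step 3:
                  L         G         J
  I           0.275  0.009256     0.966
  C        0.003624  0.003624 -0.003624
  E          0.2786   0.01288    0.9624
  solve Keq expr → x = -0.003624; check Q = 268.2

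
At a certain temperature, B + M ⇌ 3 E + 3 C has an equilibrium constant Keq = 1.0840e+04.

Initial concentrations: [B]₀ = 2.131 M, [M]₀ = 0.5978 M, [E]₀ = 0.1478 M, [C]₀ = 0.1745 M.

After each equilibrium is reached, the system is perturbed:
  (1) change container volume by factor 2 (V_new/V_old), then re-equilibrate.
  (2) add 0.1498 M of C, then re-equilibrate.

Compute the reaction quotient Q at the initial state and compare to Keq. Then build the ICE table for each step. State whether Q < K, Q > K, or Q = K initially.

Q₀ = 1.3467e-05 vs Keq = 1.0840e+04 ⇒ Q<K, forward
Step 1:
                   B          M          E          C
  init         2.131     0.5978     0.1478     0.1745
  Δ          -0.5946    -0.5946      1.784      1.784
  eq           1.536   0.003248      1.931      1.958
  solve Keq expr → x = 0.5946; check Q = 1.0840e+04
Then change container volume by factor 2 (V_new/V_old).
Step 2:
                   B          M          E          C
  init        0.7682   0.001624     0.9657     0.9791
  Δ         -0.00152   -0.00152   0.004559   0.004559
  eq          0.7667 1.0460e-04     0.9703     0.9836
  solve Keq expr → x = 0.00152; check Q = 1.0840e+04
Then add 0.1498 M of C.
Step 3:
                   B          M          E          C
  init        0.7667 1.0460e-04     0.9703      1.133
  Δ       5.5275e-05 5.5275e-05 -1.6582e-04 -1.6582e-04
  eq          0.7668 1.5988e-04     0.9701      1.133
  solve Keq expr → x = -5.5275e-05; check Q = 1.0840e+04

Q₀ = 1.3467e-05; Q < K (proceeds forward)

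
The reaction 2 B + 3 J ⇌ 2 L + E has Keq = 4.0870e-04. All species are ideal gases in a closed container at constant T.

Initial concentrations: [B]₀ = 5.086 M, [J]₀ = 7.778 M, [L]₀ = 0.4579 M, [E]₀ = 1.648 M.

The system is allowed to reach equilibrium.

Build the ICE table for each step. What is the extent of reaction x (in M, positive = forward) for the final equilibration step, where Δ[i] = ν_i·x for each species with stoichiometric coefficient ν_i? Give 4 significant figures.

Q₀ = 2.8388e-05 vs Keq = 4.0870e-04 ⇒ Q<K, forward
Step 1:
                    B           J           L           E
  Initial       5.086       7.778      0.4579       1.648
  Change      -0.6641     -0.9962      0.6641      0.3321
  Equil         4.422       6.782       1.122        1.98
  solve Keq expr → x = 0.3321; check Q = 4.0870e-04

x = 0.3321 M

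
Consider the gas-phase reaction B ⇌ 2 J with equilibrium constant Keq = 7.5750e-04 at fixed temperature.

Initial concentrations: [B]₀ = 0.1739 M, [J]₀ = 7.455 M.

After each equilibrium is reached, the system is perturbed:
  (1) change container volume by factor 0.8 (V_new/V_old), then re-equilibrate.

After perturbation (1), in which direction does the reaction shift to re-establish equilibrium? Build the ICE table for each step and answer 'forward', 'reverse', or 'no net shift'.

Direction: reverse

Q₀ = 319.6 vs Keq = 7.5750e-04 ⇒ Q>K, reverse
Step 1:
                    B           J
  init         0.1739       7.455
  Δ               3.7      -7.401
  eq            3.874     0.05417
  solve Keq expr → x = -3.7; check Q = 7.5750e-04
Then change container volume by factor 0.8 (V_new/V_old).
Step 2:
                    B           J
  init          4.843     0.06772
  Δ          0.003563   -0.007127
  eq            4.846     0.06059
  solve Keq expr → x = -0.003563; check Q = 7.5750e-04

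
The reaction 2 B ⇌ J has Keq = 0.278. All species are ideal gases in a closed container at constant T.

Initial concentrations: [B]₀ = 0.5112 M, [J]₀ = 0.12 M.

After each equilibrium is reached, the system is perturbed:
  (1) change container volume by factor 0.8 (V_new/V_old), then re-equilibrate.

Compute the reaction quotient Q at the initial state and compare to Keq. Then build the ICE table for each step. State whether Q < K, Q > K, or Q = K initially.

Q₀ = 0.4592 vs Keq = 0.278 ⇒ Q>K, reverse
Step 1:
                    B           J
  I            0.5112        0.12
  C           0.05914    -0.02957
  E            0.5703     0.09043
  solve Keq expr → x = -0.02957; check Q = 0.278
Then change container volume by factor 0.8 (V_new/V_old).
Step 2:
                    B           J
  I            0.7129       0.113
  C          -0.03184     0.01592
  E            0.6811       0.129
  solve Keq expr → x = 0.01592; check Q = 0.278

Q₀ = 0.4592; Q > K (proceeds reverse)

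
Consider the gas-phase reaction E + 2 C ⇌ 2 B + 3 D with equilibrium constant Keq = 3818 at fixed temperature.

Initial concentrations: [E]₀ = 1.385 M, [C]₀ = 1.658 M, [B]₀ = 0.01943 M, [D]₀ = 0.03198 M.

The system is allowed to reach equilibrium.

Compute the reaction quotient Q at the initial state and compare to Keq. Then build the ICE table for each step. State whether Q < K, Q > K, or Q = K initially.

Q₀ = 3.2431e-09 vs Keq = 3818 ⇒ Q<K, forward
Step 1:
                  E         C         B         D
  init        1.385     1.658   0.01943   0.03198
  Δ         -0.7711    -1.542     1.542     2.313
  eq         0.6139    0.1158     1.562     2.345
  solve Keq expr → x = 0.7711; check Q = 3818

Q₀ = 3.2431e-09; Q < K (proceeds forward)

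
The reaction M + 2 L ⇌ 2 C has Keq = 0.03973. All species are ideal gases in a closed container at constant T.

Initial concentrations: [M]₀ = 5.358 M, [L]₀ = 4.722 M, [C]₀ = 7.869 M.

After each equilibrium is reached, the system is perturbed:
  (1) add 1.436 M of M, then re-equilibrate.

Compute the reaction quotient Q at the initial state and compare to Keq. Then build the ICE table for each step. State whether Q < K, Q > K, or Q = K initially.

Q₀ = 0.5183; Q > K (proceeds reverse)

Q₀ = 0.5183 vs Keq = 0.03973 ⇒ Q>K, reverse
Step 1:
                  M         L         C
  init        5.358     4.722     7.869
  Δ            1.75       3.5      -3.5
  eq          7.108     8.222     4.369
  solve Keq expr → x = -1.75; check Q = 0.03973
Then add 1.436 M of M.
Step 2:
                  M         L         C
  init        8.544     8.222     4.369
  Δ         -0.1225   -0.2449    0.2449
  eq          8.421     7.977     4.614
  solve Keq expr → x = 0.1225; check Q = 0.03973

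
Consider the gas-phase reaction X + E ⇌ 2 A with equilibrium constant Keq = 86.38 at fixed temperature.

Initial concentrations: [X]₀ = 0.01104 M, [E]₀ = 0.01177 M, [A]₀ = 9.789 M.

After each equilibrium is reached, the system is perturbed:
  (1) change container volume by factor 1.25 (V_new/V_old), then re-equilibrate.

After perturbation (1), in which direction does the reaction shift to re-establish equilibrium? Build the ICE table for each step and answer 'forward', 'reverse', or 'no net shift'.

Direction: no net shift

Q₀ = 7.3745e+05 vs Keq = 86.38 ⇒ Q>K, reverse
Step 1:
                  X         E         A
  I         0.01104   0.01177     9.789
  C          0.8574    0.8574    -1.715
  E          0.8684    0.8691     8.074
  solve Keq expr → x = -0.8574; check Q = 86.38
Then change container volume by factor 1.25 (V_new/V_old).
Step 2:
                  X         E         A
  I          0.6947    0.6953     6.459
  C               0         0         0
  E          0.6947    0.6953     6.459
  solve Keq expr → x = 0; check Q = 86.38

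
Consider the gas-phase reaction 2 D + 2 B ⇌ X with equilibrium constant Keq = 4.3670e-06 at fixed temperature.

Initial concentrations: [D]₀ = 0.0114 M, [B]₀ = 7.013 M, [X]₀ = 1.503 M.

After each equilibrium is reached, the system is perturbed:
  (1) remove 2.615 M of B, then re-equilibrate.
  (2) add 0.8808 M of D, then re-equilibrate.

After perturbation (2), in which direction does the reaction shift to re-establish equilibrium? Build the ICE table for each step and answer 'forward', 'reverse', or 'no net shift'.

Direction: forward

Q₀ = 235.1 vs Keq = 4.3670e-06 ⇒ Q>K, reverse
Step 1:
                   D          B          X
  I           0.0114      7.013      1.503
  C            2.998      2.998     -1.499
  E            3.009      10.01   0.003964
  solve Keq expr → x = -1.499; check Q = 4.3670e-06
Then remove 2.615 M of B.
Step 2:
                   D          B          X
  I            3.009      7.396   0.003964
  C         0.003586   0.003586  -0.001793
  E            3.013        7.4   0.002171
  solve Keq expr → x = -0.001793; check Q = 4.3670e-06
Then add 0.8808 M of D.
Step 3:
                   D          B          X
  I            3.894        7.4   0.002171
  C        -0.002893  -0.002893   0.001446
  E            3.891      7.397   0.003617
  solve Keq expr → x = 0.001446; check Q = 4.3670e-06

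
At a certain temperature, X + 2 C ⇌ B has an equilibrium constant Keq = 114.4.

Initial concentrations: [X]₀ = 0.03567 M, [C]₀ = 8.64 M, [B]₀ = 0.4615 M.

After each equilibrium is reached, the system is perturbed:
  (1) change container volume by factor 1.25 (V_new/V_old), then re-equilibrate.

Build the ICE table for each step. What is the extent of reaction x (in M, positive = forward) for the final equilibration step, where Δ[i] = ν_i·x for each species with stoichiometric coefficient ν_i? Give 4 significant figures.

x = -2.6626e-05 M

Q₀ = 0.1733 vs Keq = 114.4 ⇒ Q<K, forward
Step 1:
                    X           C           B
  I           0.03567        8.64      0.4615
  C          -0.03561    -0.07122     0.03561
  E        5.9182e-05       8.569      0.4971
  solve Keq expr → x = 0.03561; check Q = 114.4
Then change container volume by factor 1.25 (V_new/V_old).
Step 2:
                    X           C           B
  I        4.7346e-05       6.855      0.3977
  C        2.6626e-05  5.3252e-05 -2.6626e-05
  E        7.3971e-05       6.855      0.3977
  solve Keq expr → x = -2.6626e-05; check Q = 114.4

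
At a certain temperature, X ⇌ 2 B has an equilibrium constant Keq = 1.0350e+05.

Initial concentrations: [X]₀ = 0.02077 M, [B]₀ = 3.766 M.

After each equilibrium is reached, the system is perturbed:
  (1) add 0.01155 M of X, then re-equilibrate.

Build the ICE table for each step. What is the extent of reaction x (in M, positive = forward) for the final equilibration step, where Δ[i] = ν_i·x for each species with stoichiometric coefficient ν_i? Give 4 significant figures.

Q₀ = 682.8 vs Keq = 1.0350e+05 ⇒ Q<K, forward
Step 1:
                    X           B
  I           0.02077       3.766
  C          -0.02063     0.04126
  E        1.4005e-04       3.807
  solve Keq expr → x = 0.02063; check Q = 1.0350e+05
Then add 0.01155 M of X.
Step 2:
                    X           B
  I           0.01169       3.807
  C          -0.01155      0.0231
  E        1.4175e-04        3.83
  solve Keq expr → x = 0.01155; check Q = 1.0350e+05

x = 0.01155 M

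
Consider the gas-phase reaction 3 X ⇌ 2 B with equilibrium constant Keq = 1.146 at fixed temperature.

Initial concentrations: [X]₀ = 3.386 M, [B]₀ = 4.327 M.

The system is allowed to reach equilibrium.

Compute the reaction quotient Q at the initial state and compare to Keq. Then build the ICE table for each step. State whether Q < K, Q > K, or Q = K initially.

Q₀ = 0.4823; Q < K (proceeds forward)

Q₀ = 0.4823 vs Keq = 1.146 ⇒ Q<K, forward
Step 1:
                  X         B
  Initial     3.386     4.327
  Change    -0.6754    0.4503
  Equil       2.711     4.777
  solve Keq expr → x = 0.2251; check Q = 1.146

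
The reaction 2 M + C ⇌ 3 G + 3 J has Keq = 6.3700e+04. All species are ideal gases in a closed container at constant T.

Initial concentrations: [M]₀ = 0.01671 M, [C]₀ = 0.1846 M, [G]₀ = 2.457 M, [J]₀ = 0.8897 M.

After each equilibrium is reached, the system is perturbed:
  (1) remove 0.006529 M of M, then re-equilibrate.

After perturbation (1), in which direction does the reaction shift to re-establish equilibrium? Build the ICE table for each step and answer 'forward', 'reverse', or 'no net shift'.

Direction: reverse

Q₀ = 2.0266e+05 vs Keq = 6.3700e+04 ⇒ Q>K, reverse
Step 1:
                  M         C         G         J
  I         0.01671    0.1846     2.457    0.8897
  C         0.01149  0.005747  -0.01724  -0.01724
  E          0.0282    0.1903      2.44    0.8725
  solve Keq expr → x = -0.005747; check Q = 6.3700e+04
Then remove 0.006529 M of M.
Step 2:
                  M         C         G         J
  I         0.02167    0.1903      2.44    0.8725
  C        0.005757  0.002879 -0.008636 -0.008636
  E         0.02743    0.1932     2.431    0.8638
  solve Keq expr → x = -0.002879; check Q = 6.3700e+04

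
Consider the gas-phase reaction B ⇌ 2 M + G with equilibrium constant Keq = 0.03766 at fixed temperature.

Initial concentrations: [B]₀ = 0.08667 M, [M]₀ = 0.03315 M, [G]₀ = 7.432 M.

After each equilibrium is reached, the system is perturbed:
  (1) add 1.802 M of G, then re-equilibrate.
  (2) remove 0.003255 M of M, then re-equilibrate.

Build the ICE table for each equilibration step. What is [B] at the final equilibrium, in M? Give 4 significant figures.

[B]_eq = 0.09193 M

Q₀ = 0.09423 vs Keq = 0.03766 ⇒ Q>K, reverse
Step 1:
                  B         M         G
  Initial   0.08667   0.03315     7.432
  Change    0.00575   -0.0115  -0.00575
  Equil     0.09242   0.02165     7.426
  solve Keq expr → x = -0.00575; check Q = 0.03766
Then add 1.802 M of G.
Step 2:
                  B         M         G
  Initial   0.09242   0.02165     9.228
  Change   0.001058 -0.002116 -0.001058
  Equil     0.09348   0.01953     9.227
  solve Keq expr → x = -0.001058; check Q = 0.03766
Then remove 0.003255 M of M.
Step 3:
                  B         M         G
  Initial   0.09348   0.01628     9.227
  Change  -0.001546  0.003091  0.001546
  Equil     0.09193   0.01937     9.229
  solve Keq expr → x = 0.001546; check Q = 0.03766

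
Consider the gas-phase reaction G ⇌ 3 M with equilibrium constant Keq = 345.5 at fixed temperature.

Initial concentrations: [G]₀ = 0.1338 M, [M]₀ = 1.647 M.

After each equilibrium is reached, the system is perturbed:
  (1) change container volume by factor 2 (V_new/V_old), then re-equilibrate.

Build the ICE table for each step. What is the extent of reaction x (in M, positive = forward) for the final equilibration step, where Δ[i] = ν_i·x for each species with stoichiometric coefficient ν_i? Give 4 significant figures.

x = 0.008221 M

Q₀ = 33.39 vs Keq = 345.5 ⇒ Q<K, forward
Step 1:
                    G           M
  init         0.1338       1.647
  Δ           -0.1113      0.3339
  eq           0.0225       1.981
  solve Keq expr → x = 0.1113; check Q = 345.5
Then change container volume by factor 2 (V_new/V_old).
Step 2:
                    G           M
  init        0.01125      0.9905
  Δ         -0.008221     0.02466
  eq         0.003028       1.015
  solve Keq expr → x = 0.008221; check Q = 345.5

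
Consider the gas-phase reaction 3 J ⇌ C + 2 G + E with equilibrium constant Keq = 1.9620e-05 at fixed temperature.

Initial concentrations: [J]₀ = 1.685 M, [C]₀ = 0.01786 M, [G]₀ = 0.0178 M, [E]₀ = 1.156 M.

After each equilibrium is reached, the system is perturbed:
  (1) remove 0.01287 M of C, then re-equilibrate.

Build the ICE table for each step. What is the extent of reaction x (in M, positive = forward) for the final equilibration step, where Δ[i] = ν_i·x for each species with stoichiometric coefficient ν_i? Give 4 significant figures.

x = 0.003831 M

Q₀ = 1.3673e-06 vs Keq = 1.9620e-05 ⇒ Q<K, forward
Step 1:
                   J          C          G          E
  I            1.685    0.01786     0.0178      1.156
  C         -0.04461    0.01487    0.02974    0.01487
  E             1.64    0.03273    0.04754      1.171
  solve Keq expr → x = 0.01487; check Q = 1.9620e-05
Then remove 0.01287 M of C.
Step 2:
                   J          C          G          E
  I             1.64    0.01986    0.04754      1.171
  C         -0.01149   0.003831   0.007662   0.003831
  E            1.629    0.02369     0.0552      1.175
  solve Keq expr → x = 0.003831; check Q = 1.9620e-05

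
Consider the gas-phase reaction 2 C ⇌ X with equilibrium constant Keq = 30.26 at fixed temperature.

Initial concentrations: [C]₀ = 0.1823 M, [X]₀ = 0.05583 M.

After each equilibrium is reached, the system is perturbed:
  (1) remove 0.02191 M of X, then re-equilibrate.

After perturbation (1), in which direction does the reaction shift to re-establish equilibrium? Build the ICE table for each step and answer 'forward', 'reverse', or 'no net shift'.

Direction: forward

Q₀ = 1.68 vs Keq = 30.26 ⇒ Q<K, forward
Step 1:
                    C           X
  Initial      0.1823     0.05583
  Change      -0.1204     0.06019
  Equil       0.06192       0.116
  solve Keq expr → x = 0.06019; check Q = 30.26
Then remove 0.02191 M of X.
Step 2:
                    C           X
  Initial     0.06192     0.09411
  Change    -0.005363    0.002682
  Equil       0.05656     0.09679
  solve Keq expr → x = 0.002682; check Q = 30.26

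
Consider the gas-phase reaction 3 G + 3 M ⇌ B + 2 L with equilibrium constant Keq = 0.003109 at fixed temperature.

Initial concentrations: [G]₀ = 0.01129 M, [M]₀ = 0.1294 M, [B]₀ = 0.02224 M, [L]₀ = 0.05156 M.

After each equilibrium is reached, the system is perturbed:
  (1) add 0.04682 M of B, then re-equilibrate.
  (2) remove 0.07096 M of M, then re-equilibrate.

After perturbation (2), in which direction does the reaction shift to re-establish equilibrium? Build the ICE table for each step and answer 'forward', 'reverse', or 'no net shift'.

Direction: reverse

Q₀ = 1.8962e+04 vs Keq = 0.003109 ⇒ Q>K, reverse
Step 1:
                  G         M         B         L
  I         0.01129    0.1294   0.02224   0.05156
  C         0.06614   0.06614  -0.02205  -0.04409
  E         0.07743    0.1955 1.9353e-04  0.007467
  solve Keq expr → x = -0.02205; check Q = 0.003109
Then add 0.04682 M of B.
Step 2:
                  G         M         B         L
  I         0.07743    0.1955   0.04701  0.007467
  C         0.01023   0.01023  -0.00341  -0.00682
  E         0.08766    0.2058    0.0436 6.4688e-04
  solve Keq expr → x = -0.00341; check Q = 0.003109
Then remove 0.07096 M of M.
Step 3:
                  G         M         B         L
  I         0.08766    0.1348    0.0436 6.4688e-04
  C       4.4834e-04 4.4834e-04 -1.4945e-04 -2.9889e-04
  E         0.08811    0.1353   0.04345 3.4799e-04
  solve Keq expr → x = -1.4945e-04; check Q = 0.003109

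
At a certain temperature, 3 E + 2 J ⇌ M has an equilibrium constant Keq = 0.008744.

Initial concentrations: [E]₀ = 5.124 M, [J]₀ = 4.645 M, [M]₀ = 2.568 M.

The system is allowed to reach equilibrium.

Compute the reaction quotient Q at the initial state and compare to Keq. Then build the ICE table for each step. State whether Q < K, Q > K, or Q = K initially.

Q₀ = 8.8470e-04 vs Keq = 0.008744 ⇒ Q<K, forward
Step 1:
                  E         J         M
  init        5.124     4.645     2.568
  Δ           -1.93    -1.287    0.6435
  eq          3.194     3.358     3.211
  solve Keq expr → x = 0.6435; check Q = 0.008744

Q₀ = 8.8470e-04; Q < K (proceeds forward)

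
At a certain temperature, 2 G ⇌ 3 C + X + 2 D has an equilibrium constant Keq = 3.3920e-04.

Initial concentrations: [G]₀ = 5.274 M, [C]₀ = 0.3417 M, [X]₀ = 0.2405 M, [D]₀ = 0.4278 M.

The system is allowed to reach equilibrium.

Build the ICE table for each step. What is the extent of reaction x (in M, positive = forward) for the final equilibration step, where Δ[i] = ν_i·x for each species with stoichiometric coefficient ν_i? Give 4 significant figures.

x = 0.04809 M

Q₀ = 6.3132e-05 vs Keq = 3.3920e-04 ⇒ Q<K, forward
Step 1:
                    G           C           X           D
  Initial       5.274      0.3417      0.2405      0.4278
  Change     -0.09618      0.1443     0.04809     0.09618
  Equil         5.178       0.486      0.2886       0.524
  solve Keq expr → x = 0.04809; check Q = 3.3920e-04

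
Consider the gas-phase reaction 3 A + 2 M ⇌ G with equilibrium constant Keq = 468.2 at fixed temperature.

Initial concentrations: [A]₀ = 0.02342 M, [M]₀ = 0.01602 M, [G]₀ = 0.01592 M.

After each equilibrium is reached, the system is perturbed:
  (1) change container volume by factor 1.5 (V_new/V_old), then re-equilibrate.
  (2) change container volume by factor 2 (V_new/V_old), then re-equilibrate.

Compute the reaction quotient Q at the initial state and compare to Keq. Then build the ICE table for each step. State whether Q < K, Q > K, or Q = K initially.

Q₀ = 4.8290e+06; Q > K (proceeds reverse)

Q₀ = 4.8290e+06 vs Keq = 468.2 ⇒ Q>K, reverse
Step 1:
                  A         M         G
  I         0.02342   0.01602   0.01592
  C         0.04668   0.03112  -0.01556
  E          0.0701   0.04714 3.5851e-04
  solve Keq expr → x = -0.01556; check Q = 468.2
Then change container volume by factor 1.5 (V_new/V_old).
Step 2:
                  A         M         G
  I         0.04674   0.03143 2.3901e-04
  C       5.6662e-04 3.7775e-04 -1.8887e-04
  E          0.0473   0.03181 5.0133e-05
  solve Keq expr → x = -1.8887e-04; check Q = 468.2
Then change container volume by factor 2 (V_new/V_old).
Step 3:
                  A         M         G
  I         0.02365    0.0159 2.5067e-05
  C       7.0430e-05 4.6953e-05 -2.3477e-05
  E         0.02372   0.01595 1.5900e-06
  solve Keq expr → x = -2.3477e-05; check Q = 468.2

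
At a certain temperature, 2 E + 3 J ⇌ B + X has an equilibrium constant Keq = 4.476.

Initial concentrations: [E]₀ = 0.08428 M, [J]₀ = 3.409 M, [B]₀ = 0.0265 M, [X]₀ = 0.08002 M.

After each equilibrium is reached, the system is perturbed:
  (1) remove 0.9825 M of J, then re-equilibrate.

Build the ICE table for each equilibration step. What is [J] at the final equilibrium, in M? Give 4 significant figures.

Q₀ = 0.007536 vs Keq = 4.476 ⇒ Q<K, forward
Step 1:
                    E           J           B           X
  Initial     0.08428       3.409      0.0265     0.08002
  Change     -0.07732      -0.116     0.03866     0.03866
  Equil      0.006956       3.293     0.06516      0.1187
  solve Keq expr → x = 0.03866; check Q = 4.476
Then remove 0.9825 M of J.
Step 2:
                    E           J           B           X
  Initial    0.006956       2.311     0.06516      0.1187
  Change     0.004511    0.006767   -0.002256   -0.002256
  Equil       0.01147       2.317     0.06291      0.1164
  solve Keq expr → x = -0.002256; check Q = 4.476

[J]_eq = 2.317 M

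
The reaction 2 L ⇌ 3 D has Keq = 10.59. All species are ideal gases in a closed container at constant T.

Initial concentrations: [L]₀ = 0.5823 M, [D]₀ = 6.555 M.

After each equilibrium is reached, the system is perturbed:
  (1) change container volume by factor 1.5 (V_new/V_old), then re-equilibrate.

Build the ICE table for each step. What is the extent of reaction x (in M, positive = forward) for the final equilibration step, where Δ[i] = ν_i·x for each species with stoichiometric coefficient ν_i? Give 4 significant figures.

Q₀ = 830.7 vs Keq = 10.59 ⇒ Q>K, reverse
Step 1:
                  L         D
  init       0.5823     6.555
  Δ           1.776    -2.664
  eq          2.358     3.891
  solve Keq expr → x = -0.8881; check Q = 10.59
Then change container volume by factor 1.5 (V_new/V_old).
Step 2:
                  L         D
  init        1.572     2.594
  Δ         -0.1351    0.2027
  eq          1.437     2.797
  solve Keq expr → x = 0.06757; check Q = 10.59

x = 0.06757 M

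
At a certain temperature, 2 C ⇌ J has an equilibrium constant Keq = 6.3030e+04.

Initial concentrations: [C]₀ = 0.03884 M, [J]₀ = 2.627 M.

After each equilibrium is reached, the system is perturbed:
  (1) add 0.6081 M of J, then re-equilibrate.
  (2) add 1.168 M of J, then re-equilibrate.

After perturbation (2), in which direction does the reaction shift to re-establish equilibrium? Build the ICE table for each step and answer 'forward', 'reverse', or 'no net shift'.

Q₀ = 1741 vs Keq = 6.3030e+04 ⇒ Q<K, forward
Step 1:
                    C           J
  I           0.03884       2.627
  C          -0.03236     0.01618
  E          0.006476       2.643
  solve Keq expr → x = 0.01618; check Q = 6.3030e+04
Then add 0.6081 M of J.
Step 2:
                    C           J
  I          0.006476       3.251
  C        7.0600e-04 -3.5300e-04
  E          0.007182       3.251
  solve Keq expr → x = -3.5300e-04; check Q = 6.3030e+04
Then add 1.168 M of J.
Step 3:
                    C           J
  I          0.007182       4.419
  C          0.001191 -5.9538e-04
  E          0.008373       4.418
  solve Keq expr → x = -5.9538e-04; check Q = 6.3030e+04

Direction: reverse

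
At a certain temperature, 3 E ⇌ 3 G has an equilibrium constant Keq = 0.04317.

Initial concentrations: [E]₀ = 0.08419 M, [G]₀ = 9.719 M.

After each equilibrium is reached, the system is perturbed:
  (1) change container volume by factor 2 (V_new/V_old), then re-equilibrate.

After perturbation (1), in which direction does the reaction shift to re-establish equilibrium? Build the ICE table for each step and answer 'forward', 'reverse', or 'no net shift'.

Q₀ = 1.5384e+06 vs Keq = 0.04317 ⇒ Q>K, reverse
Step 1:
                  E         G
  I         0.08419     9.719
  C           7.173    -7.173
  E           7.257     2.546
  solve Keq expr → x = -2.391; check Q = 0.04317
Then change container volume by factor 2 (V_new/V_old).
Step 2:
                  E         G
  I           3.629     1.273
  C               0         0
  E           3.629     1.273
  solve Keq expr → x = 0; check Q = 0.04317

Direction: no net shift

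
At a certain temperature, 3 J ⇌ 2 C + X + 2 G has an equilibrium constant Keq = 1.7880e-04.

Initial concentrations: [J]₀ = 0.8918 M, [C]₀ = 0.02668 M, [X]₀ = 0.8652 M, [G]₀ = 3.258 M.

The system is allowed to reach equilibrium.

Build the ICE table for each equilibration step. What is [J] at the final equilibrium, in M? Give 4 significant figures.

Q₀ = 0.009217 vs Keq = 1.7880e-04 ⇒ Q>K, reverse
Step 1:
                  J         C         X         G
  I          0.8918   0.02668    0.8652     3.258
  C         0.03404   -0.0227  -0.01135   -0.0227
  E          0.9258  0.003985    0.8539     3.235
  solve Keq expr → x = -0.01135; check Q = 1.7880e-04

[J]_eq = 0.9258 M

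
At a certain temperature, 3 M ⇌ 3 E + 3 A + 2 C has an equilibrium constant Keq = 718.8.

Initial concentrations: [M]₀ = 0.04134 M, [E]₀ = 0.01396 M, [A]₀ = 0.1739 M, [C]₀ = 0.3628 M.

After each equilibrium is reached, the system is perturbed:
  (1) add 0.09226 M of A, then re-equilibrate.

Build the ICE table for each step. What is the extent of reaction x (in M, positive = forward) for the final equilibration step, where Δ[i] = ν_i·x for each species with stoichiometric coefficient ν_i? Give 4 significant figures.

x = -9.7830e-05 M

Q₀ = 2.6655e-05 vs Keq = 718.8 ⇒ Q<K, forward
Step 1:
                   M          E          A          C
  Initial    0.04134    0.01396     0.1739     0.3628
  Change    -0.04064    0.04064    0.04064    0.02709
  Equil   6.9794e-04     0.0546     0.2145     0.3899
  solve Keq expr → x = 0.01355; check Q = 718.8
Then add 0.09226 M of A.
Step 2:
                   M          E          A          C
  Initial 6.9794e-04     0.0546     0.3068     0.3899
  Change  2.9349e-04 -2.9349e-04 -2.9349e-04 -1.9566e-04
  Equil   9.9143e-04    0.05431     0.3065     0.3897
  solve Keq expr → x = -9.7830e-05; check Q = 718.8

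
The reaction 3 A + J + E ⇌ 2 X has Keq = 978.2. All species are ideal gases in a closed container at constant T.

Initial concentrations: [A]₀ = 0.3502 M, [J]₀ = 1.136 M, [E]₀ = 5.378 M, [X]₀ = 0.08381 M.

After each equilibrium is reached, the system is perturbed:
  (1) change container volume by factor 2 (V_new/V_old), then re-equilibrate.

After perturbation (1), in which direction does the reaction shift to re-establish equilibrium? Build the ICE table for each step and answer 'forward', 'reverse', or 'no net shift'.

Direction: reverse

Q₀ = 0.02677 vs Keq = 978.2 ⇒ Q<K, forward
Step 1:
                    A           J           E           X
  I            0.3502       1.136       5.378     0.08381
  C           -0.3245     -0.1082     -0.1082      0.2163
  E           0.02571       1.028        5.27      0.3001
  solve Keq expr → x = 0.1082; check Q = 978.2
Then change container volume by factor 2 (V_new/V_old).
Step 2:
                    A           J           E           X
  I           0.01286      0.5139       2.635      0.1501
  C           0.01187    0.003956    0.003956   -0.007913
  E           0.02473      0.5179       2.639      0.1422
  solve Keq expr → x = -0.003956; check Q = 978.2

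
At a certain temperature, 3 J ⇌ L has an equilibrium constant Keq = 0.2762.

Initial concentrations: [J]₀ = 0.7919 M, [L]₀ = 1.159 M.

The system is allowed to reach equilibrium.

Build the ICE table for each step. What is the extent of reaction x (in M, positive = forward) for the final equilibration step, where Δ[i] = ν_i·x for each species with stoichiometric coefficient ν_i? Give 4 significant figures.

Q₀ = 2.334 vs Keq = 0.2762 ⇒ Q>K, reverse
Step 1:
                  J         L
  init       0.7919     1.159
  Δ          0.7039   -0.2346
  eq          1.496    0.9244
  solve Keq expr → x = -0.2346; check Q = 0.2762

x = -0.2346 M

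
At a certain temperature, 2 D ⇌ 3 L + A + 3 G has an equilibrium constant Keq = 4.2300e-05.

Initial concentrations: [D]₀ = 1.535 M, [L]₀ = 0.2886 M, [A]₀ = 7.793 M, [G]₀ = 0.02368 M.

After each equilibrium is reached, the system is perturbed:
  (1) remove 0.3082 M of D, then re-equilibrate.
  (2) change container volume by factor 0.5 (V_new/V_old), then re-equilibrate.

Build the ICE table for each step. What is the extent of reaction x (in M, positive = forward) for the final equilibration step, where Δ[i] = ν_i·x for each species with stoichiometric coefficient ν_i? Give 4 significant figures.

Q₀ = 1.0557e-06 vs Keq = 4.2300e-05 ⇒ Q<K, forward
Step 1:
                  D         L         A         G
  Initial     1.535    0.2886     7.793   0.02368
  Change   -0.03025   0.04537   0.01512   0.04537
  Equil       1.505     0.334     7.808   0.06905
  solve Keq expr → x = 0.01512; check Q = 4.2300e-05
Then remove 0.3082 M of D.
Step 2:
                  D         L         A         G
  Initial     1.197     0.334     7.808   0.06905
  Change   0.005412 -0.008118 -0.002706 -0.008118
  Equil       1.202    0.3259     7.805   0.06094
  solve Keq expr → x = -0.002706; check Q = 4.2300e-05
Then change container volume by factor 0.5 (V_new/V_old).
Step 3:
                  D         L         A         G
  Initial     2.404    0.6517     15.61    0.1219
  Change    0.05176  -0.07765  -0.02588  -0.07765
  Equil       2.456    0.5741     15.58   0.04423
  solve Keq expr → x = -0.02588; check Q = 4.2300e-05

x = -0.02588 M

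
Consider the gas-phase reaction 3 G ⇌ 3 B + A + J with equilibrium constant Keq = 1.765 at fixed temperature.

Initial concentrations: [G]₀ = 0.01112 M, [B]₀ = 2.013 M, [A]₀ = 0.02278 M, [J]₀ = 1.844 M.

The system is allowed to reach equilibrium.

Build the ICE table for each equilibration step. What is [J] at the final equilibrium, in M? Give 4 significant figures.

Q₀ = 2.4919e+05 vs Keq = 1.765 ⇒ Q>K, reverse
Step 1:
                    G           B           A           J
  I           0.01112       2.013     0.02278       1.844
  C           0.06814    -0.06814    -0.02271    -0.02271
  E           0.07926       1.945  6.5602e-05       1.821
  solve Keq expr → x = -0.02271; check Q = 1.765

[J]_eq = 1.821 M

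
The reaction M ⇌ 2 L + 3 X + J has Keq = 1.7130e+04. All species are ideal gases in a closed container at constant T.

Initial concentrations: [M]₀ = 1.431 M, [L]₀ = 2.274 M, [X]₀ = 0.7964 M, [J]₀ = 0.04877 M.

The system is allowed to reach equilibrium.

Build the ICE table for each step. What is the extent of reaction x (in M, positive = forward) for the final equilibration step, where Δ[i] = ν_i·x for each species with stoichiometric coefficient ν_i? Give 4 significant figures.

x = 1.262 M

Q₀ = 0.08902 vs Keq = 1.7130e+04 ⇒ Q<K, forward
Step 1:
                   M          L          X          J
  Initial      1.431      2.274     0.7964    0.04877
  Change      -1.262      2.523      3.785      1.262
  Equil       0.1693      4.797      4.581       1.31
  solve Keq expr → x = 1.262; check Q = 1.7130e+04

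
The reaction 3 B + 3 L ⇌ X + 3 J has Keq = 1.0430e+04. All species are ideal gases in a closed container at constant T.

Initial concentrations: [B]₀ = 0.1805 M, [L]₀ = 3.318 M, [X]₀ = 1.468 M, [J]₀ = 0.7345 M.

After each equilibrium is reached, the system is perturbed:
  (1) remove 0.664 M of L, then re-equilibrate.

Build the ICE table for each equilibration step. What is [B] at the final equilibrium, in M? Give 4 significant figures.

[B]_eq = 0.01893 M

Q₀ = 2.708 vs Keq = 1.0430e+04 ⇒ Q<K, forward
Step 1:
                   B          L          X          J
  init        0.1805      3.318      1.468     0.7345
  Δ          -0.1655    -0.1655    0.05516     0.1655
  eq         0.01503      3.153      1.523        0.9
  solve Keq expr → x = 0.05516; check Q = 1.0430e+04
Then remove 0.664 M of L.
Step 2:
                   B          L          X          J
  init       0.01503      2.489      1.523        0.9
  Δ         0.003894   0.003894  -0.001298  -0.003894
  eq         0.01893      2.492      1.522     0.8961
  solve Keq expr → x = -0.001298; check Q = 1.0430e+04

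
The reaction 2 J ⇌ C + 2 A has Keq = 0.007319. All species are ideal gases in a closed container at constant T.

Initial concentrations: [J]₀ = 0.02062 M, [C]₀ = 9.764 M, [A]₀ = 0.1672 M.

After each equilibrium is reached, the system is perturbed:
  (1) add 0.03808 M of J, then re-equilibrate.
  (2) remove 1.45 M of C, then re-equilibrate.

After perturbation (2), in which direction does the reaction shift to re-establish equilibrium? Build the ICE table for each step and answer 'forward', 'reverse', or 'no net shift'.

Direction: forward

Q₀ = 642 vs Keq = 0.007319 ⇒ Q>K, reverse
Step 1:
                   J          C          A
  init       0.02062      9.764     0.1672
  Δ           0.1622   -0.08109    -0.1622
  eq          0.1828      9.683   0.005026
  solve Keq expr → x = -0.08109; check Q = 0.007319
Then add 0.03808 M of J.
Step 2:
                   J          C          A
  init        0.2209      9.683   0.005026
  Δ        -0.001019 5.0938e-04   0.001019
  eq          0.2199      9.683   0.006044
  solve Keq expr → x = 5.0938e-04; check Q = 0.007319
Then remove 1.45 M of C.
Step 3:
                   J          C          A
  init        0.2199      8.233   0.006044
  Δ       -4.9579e-04 2.4789e-04 4.9579e-04
  eq          0.2194      8.234    0.00654
  solve Keq expr → x = 2.4789e-04; check Q = 0.007319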